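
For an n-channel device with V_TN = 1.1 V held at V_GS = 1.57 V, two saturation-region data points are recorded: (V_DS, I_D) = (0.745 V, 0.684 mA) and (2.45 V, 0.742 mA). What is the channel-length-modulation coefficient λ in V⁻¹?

λ = 0.0516 V⁻¹

With V_GS fixed, I_D ∝ (1 + λ V_DS) in saturation, so I_D2/I_D1 = (1 + λ V_DS2)/(1 + λ V_DS1).
0.742/0.684 = 1.085 = (1 + 2.45 λ)/(1 + 0.745 λ).
Solving: λ (I_D1 V_DS2 − I_D2 V_DS1) = I_D2 − I_D1, so λ = (0.742 − 0.684) / (0.684 × 2.45 − 0.742 × 0.745) = 0.058 / 1.12 = 0.0516 V⁻¹.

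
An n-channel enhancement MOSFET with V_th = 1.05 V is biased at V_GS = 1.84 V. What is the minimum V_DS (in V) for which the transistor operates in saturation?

V_DS,sat = 0.790 V

The boundary between triode and saturation is V_DS = V_GS − V_th = V_ov.
V_ov = 1.84 − 1.05 = 0.79 V.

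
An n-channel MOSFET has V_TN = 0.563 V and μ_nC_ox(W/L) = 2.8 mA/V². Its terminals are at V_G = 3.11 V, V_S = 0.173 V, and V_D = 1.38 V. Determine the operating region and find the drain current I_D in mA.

V_GS = V_G − V_S = 3.11 − 0.173 = 2.94 V; V_DS = V_D − V_S = 1.38 − 0.173 = 1.21 V.
V_ov = V_GS − V_TN = 2.94 − 0.563 = 2.37 V.
Since V_DS = 1.21 V < V_ov = 2.37 V, the device is in the triode region.
I_D = k_n [V_ov · V_DS − ½ V_DS²] = 2.8 × [2.37 × 1.21 − 0.5 × 1.21²] = 5.98 mA.

Triode; I_D = 5.98 mA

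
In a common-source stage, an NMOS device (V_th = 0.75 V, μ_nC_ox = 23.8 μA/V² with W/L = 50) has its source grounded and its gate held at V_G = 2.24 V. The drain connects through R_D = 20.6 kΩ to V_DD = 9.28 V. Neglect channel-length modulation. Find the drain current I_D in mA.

V_GS = V_G = 2.24 V, so V_ov = 2.24 − 0.75 = 1.49 V.
k_n = μ_nC_ox · (W/L) = 1.19 mA/V².
Assume saturation: I_D = ½ k_n V_ov² = 0.5 × 1.19 × 1.49² = 1.32 mA, giving V_DS = V_DD − I_D R_D = 9.28 − 1.32 × 20.6 = -17.9 V.
But -17.9 V < V_ov = 1.49 V, so the device is actually in triode.
In triode I_D = k_n[V_ov V_DS − ½ V_DS²] and I_D = (V_DD − V_DS)/R_D. Equating: 12.3 V_DS² − 37.53 V_DS + 9.28 = 0, giving V_DS = 0.271 V (the root below V_ov).
I_D = (9.28 − 0.271) / 20.6 = 0.437 mA.

I_D = 0.437 mA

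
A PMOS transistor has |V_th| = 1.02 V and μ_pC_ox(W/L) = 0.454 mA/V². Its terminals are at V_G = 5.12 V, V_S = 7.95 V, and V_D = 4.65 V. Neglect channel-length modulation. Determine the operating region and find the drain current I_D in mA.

V_SG = V_S − V_G = 7.95 − 5.12 = 2.83 V; V_SD = V_S − V_D = 7.95 − 4.65 = 3.3 V.
V_ov = V_SG − |V_th| = 2.83 − 1.02 = 1.81 V.
Since V_SD = 3.3 V ≥ V_ov = 1.81 V, the device is in saturation.
I_D = ½ k_p V_ov² = 0.5 × 0.454 × 1.81² = 0.744 mA.

Saturation; I_D = 0.744 mA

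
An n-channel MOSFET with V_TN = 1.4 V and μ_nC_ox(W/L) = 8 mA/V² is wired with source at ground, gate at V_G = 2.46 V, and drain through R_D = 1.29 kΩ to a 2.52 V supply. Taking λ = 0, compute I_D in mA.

V_GS = V_G = 2.46 V, so V_ov = 2.46 − 1.4 = 1.06 V.
Assume saturation: I_D = ½ k_n V_ov² = 0.5 × 8 × 1.06² = 4.49 mA, giving V_DS = V_DD − I_D R_D = 2.52 − 4.49 × 1.29 = -3.28 V.
But -3.28 V < V_ov = 1.06 V, so the device is actually in triode.
In triode I_D = k_n[V_ov V_DS − ½ V_DS²] and I_D = (V_DD − V_DS)/R_D. Equating: 5.16 V_DS² − 11.94 V_DS + 2.52 = 0, giving V_DS = 0.235 V (the root below V_ov).
I_D = (2.52 − 0.235) / 1.29 = 1.77 mA.

I_D = 1.77 mA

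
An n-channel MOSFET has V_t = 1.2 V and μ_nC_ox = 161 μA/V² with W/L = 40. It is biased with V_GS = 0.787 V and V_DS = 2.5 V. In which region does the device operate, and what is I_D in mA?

V_GS = 0.787 V < V_t = 1.2 V, so the transistor is in cutoff.

Cutoff; I_D = 0 mA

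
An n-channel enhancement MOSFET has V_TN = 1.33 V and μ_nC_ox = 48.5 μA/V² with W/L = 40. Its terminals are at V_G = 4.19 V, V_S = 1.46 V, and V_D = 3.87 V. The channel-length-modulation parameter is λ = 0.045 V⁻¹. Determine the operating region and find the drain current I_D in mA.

V_GS = V_G − V_S = 4.19 − 1.46 = 2.73 V; V_DS = V_D − V_S = 3.87 − 1.46 = 2.41 V.
k_n = μ_nC_ox · (W/L) = 1.94 mA/V².
V_ov = V_GS − V_TN = 2.73 − 1.33 = 1.4 V.
Since V_DS = 2.41 V ≥ V_ov = 1.4 V, the device is in saturation.
I_D = ½ k_n V_ov² (1 + λ V_DS) = 0.5 × 1.94 × 1.4² × (1 + 0.045 × 2.41) = 2.11 mA.

Saturation; I_D = 2.11 mA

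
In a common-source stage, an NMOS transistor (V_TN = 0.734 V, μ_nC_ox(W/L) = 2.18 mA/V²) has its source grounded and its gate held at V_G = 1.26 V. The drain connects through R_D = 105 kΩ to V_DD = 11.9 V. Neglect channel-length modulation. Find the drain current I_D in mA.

I_D = 0.112 mA

V_GS = V_G = 1.26 V, so V_ov = 1.26 − 0.734 = 0.526 V.
Assume saturation: I_D = ½ k_n V_ov² = 0.5 × 2.18 × 0.526² = 0.302 mA, giving V_DS = V_DD − I_D R_D = 11.9 − 0.302 × 105 = -19.8 V.
But -19.8 V < V_ov = 0.526 V, so the device is actually in triode.
In triode I_D = k_n[V_ov V_DS − ½ V_DS²] and I_D = (V_DD − V_DS)/R_D. Equating: 114 V_DS² − 121.4 V_DS + 11.9 = 0, giving V_DS = 0.109 V (the root below V_ov).
I_D = (11.9 − 0.109) / 105 = 0.112 mA.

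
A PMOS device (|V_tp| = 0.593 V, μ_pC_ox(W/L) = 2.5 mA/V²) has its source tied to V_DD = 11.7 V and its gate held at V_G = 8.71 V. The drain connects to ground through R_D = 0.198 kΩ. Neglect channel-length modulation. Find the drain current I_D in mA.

I_D = 7.18 mA

V_SG = V_DD − V_G = 11.7 − 8.71 = 2.99 V, so V_ov = 2.99 − 0.593 = 2.4 V.
Assume saturation: I_D = ½ k_p V_ov² = 0.5 × 2.5 × 2.4² = 7.18 mA, giving V_SD = V_DD − I_D R_D = 11.7 − 7.18 × 0.198 = 10.3 V.
V_SD = 10.3 V ≥ V_ov = 2.4 V, confirming saturation.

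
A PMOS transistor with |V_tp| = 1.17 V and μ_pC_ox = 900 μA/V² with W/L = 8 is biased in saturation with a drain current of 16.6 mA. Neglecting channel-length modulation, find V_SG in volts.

k_p = μ_pC_ox · (W/L) = 7.2 mA/V².
In saturation I_D = ½ k_p (V_SG − |V_tp|)², so V_SG − |V_tp| = √(2 I_D / k_p) = √(2 × 16.6 / 7.2) = 2.15 V.
V_SG = 1.17 + 2.15 = 3.32 V.

V_SG = 3.32 V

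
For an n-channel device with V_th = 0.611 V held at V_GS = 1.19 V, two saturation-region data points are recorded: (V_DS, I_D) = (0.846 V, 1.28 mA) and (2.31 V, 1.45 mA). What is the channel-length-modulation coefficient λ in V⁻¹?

λ = 0.0983 V⁻¹

With V_GS fixed, I_D ∝ (1 + λ V_DS) in saturation, so I_D2/I_D1 = (1 + λ V_DS2)/(1 + λ V_DS1).
1.45/1.28 = 1.133 = (1 + 2.31 λ)/(1 + 0.846 λ).
Solving: λ (I_D1 V_DS2 − I_D2 V_DS1) = I_D2 − I_D1, so λ = (1.45 − 1.28) / (1.28 × 2.31 − 1.45 × 0.846) = 0.17 / 1.73 = 0.0983 V⁻¹.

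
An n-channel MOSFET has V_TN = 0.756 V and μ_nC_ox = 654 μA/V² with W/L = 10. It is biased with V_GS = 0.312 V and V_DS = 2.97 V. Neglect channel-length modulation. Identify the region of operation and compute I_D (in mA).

Cutoff; I_D = 0 mA

V_GS = 0.312 V < V_TN = 0.756 V, so the transistor is in cutoff.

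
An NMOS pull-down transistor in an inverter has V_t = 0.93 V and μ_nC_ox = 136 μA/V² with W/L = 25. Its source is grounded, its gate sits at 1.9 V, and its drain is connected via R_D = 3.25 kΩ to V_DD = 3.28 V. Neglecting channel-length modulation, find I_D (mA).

I_D = 0.907 mA

V_GS = V_G = 1.9 V, so V_ov = 1.9 − 0.93 = 0.97 V.
k_n = μ_nC_ox · (W/L) = 3.4 mA/V².
Assume saturation: I_D = ½ k_n V_ov² = 0.5 × 3.4 × 0.97² = 1.6 mA, giving V_DS = V_DD − I_D R_D = 3.28 − 1.6 × 3.25 = -1.92 V.
But -1.92 V < V_ov = 0.97 V, so the device is actually in triode.
In triode I_D = k_n[V_ov V_DS − ½ V_DS²] and I_D = (V_DD − V_DS)/R_D. Equating: 5.52 V_DS² − 11.72 V_DS + 3.28 = 0, giving V_DS = 0.332 V (the root below V_ov).
I_D = (3.28 − 0.332) / 3.25 = 0.907 mA.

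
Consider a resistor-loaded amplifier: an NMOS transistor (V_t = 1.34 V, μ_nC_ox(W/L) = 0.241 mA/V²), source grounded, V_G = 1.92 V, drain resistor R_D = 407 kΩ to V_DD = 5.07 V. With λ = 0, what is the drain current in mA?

V_GS = V_G = 1.92 V, so V_ov = 1.92 − 1.34 = 0.58 V.
Assume saturation: I_D = ½ k_n V_ov² = 0.5 × 0.241 × 0.58² = 0.0405 mA, giving V_DS = V_DD − I_D R_D = 5.07 − 0.0405 × 407 = -11.4 V.
But -11.4 V < V_ov = 0.58 V, so the device is actually in triode.
In triode I_D = k_n[V_ov V_DS − ½ V_DS²] and I_D = (V_DD − V_DS)/R_D. Equating: 49 V_DS² − 57.89 V_DS + 5.07 = 0, giving V_DS = 0.0953 V (the root below V_ov).
I_D = (5.07 − 0.0953) / 407 = 0.0122 mA.

I_D = 0.0122 mA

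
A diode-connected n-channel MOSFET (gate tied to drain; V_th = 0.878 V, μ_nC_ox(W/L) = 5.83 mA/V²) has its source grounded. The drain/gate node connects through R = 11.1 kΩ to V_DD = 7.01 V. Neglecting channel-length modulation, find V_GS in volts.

With gate tied to drain, V_GS = V_DS ≥ V_GS − V_th, so the device is in saturation.
KCL at the drain: ½ k_n (V_GS − V_th)² = (V_DD − V_GS)/R.
Let x = V_GS − 0.878. Then 32.4 x² + x − 6.132 = 0, giving x = 0.42 V (positive root), so V_GS = 1.3 V.
I_D = (V_DD − V_GS)/R = (7.01 − 1.3) / 11.1 = 0.515 mA.

V_GS = 1.30 V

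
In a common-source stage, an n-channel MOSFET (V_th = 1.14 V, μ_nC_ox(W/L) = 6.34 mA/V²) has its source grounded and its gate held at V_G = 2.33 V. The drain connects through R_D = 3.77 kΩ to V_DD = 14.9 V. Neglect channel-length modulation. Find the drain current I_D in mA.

V_GS = V_G = 2.33 V, so V_ov = 2.33 − 1.14 = 1.19 V.
Assume saturation: I_D = ½ k_n V_ov² = 0.5 × 6.34 × 1.19² = 4.49 mA, giving V_DS = V_DD − I_D R_D = 14.9 − 4.49 × 3.77 = -2.02 V.
But -2.02 V < V_ov = 1.19 V, so the device is actually in triode.
In triode I_D = k_n[V_ov V_DS − ½ V_DS²] and I_D = (V_DD − V_DS)/R_D. Equating: 12 V_DS² − 29.44 V_DS + 14.9 = 0, giving V_DS = 0.712 V (the root below V_ov).
I_D = (14.9 − 0.712) / 3.77 = 3.76 mA.

I_D = 3.76 mA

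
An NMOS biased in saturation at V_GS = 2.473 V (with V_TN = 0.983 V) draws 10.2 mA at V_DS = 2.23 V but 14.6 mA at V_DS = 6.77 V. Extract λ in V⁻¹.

λ = 0.121 V⁻¹

With V_GS fixed, I_D ∝ (1 + λ V_DS) in saturation, so I_D2/I_D1 = (1 + λ V_DS2)/(1 + λ V_DS1).
14.6/10.2 = 1.431 = (1 + 6.77 λ)/(1 + 2.23 λ).
Solving: λ (I_D1 V_DS2 − I_D2 V_DS1) = I_D2 − I_D1, so λ = (14.6 − 10.2) / (10.2 × 6.77 − 14.6 × 2.23) = 4.4 / 36.5 = 0.121 V⁻¹.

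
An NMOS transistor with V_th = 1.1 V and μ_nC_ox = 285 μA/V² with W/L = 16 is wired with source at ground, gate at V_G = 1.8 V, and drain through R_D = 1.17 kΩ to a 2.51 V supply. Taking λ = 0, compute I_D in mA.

V_GS = V_G = 1.8 V, so V_ov = 1.8 − 1.1 = 0.7 V.
k_n = μ_nC_ox · (W/L) = 4.56 mA/V².
Assume saturation: I_D = ½ k_n V_ov² = 0.5 × 4.56 × 0.7² = 1.12 mA, giving V_DS = V_DD − I_D R_D = 2.51 − 1.12 × 1.17 = 1.2 V.
V_DS = 1.2 V ≥ V_ov = 0.7 V, confirming saturation.

I_D = 1.12 mA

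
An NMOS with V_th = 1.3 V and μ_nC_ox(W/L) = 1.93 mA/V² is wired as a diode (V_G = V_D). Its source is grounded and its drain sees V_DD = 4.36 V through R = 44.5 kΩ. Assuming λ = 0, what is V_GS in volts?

V_GS = 1.56 V

With gate tied to drain, V_GS = V_DS ≥ V_GS − V_th, so the device is in saturation.
KCL at the drain: ½ k_n (V_GS − V_th)² = (V_DD − V_GS)/R.
Let x = V_GS − 1.3. Then 42.9 x² + x − 3.06 = 0, giving x = 0.256 V (positive root), so V_GS = 1.56 V.
I_D = (V_DD − V_GS)/R = (4.36 − 1.56) / 44.5 = 0.063 mA.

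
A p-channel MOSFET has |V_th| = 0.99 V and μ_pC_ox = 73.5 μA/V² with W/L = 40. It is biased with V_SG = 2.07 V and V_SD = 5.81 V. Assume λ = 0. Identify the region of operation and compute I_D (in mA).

k_p = μ_pC_ox · (W/L) = 2.94 mA/V².
V_ov = V_SG − |V_th| = 2.07 − 0.99 = 1.08 V.
Since V_SD = 5.81 V ≥ V_ov = 1.08 V, the device is in saturation.
I_D = ½ k_p V_ov² = 0.5 × 2.94 × 1.08² = 1.71 mA.

Saturation; I_D = 1.71 mA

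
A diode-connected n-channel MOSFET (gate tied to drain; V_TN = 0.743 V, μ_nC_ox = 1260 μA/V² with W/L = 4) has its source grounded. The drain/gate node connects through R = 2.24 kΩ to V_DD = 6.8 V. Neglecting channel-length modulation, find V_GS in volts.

V_GS = 1.69 V

With gate tied to drain, V_GS = V_DS ≥ V_GS − V_TN, so the device is in saturation.
k_n = μ_nC_ox · (W/L) = 5.04 mA/V².
KCL at the drain: ½ k_n (V_GS − V_TN)² = (V_DD − V_GS)/R.
Let x = V_GS − 0.743. Then 5.64 x² + x − 6.057 = 0, giving x = 0.951 V (positive root), so V_GS = 1.69 V.
I_D = (V_DD − V_GS)/R = (6.8 − 1.69) / 2.24 = 2.28 mA.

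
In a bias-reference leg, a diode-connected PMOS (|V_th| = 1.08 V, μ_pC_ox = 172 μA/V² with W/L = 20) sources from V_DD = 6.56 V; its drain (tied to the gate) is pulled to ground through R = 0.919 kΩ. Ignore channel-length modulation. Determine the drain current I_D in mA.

With gate tied to drain, V_SG = V_SD ≥ V_SG − |V_th|, so the device is in saturation.
k_p = μ_pC_ox · (W/L) = 3.44 mA/V².
KCL at the drain: ½ k_p (V_SG − |V_th|)² = (V_DD − V_SG)/R.
Let x = V_SG − 1.08. Then 1.58 x² + x − 5.48 = 0, giving x = 1.57 V (positive root), so V_SG = 2.65 V.
I_D = (V_DD − V_SG)/R = (6.56 − 2.65) / 0.919 = 4.25 mA.

I_D = 4.25 mA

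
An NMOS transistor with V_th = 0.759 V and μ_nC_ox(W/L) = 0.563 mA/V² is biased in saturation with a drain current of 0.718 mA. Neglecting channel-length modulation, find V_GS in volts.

In saturation I_D = ½ k_n (V_GS − V_th)², so V_GS − V_th = √(2 I_D / k_n) = √(2 × 0.718 / 0.563) = 1.6 V.
V_GS = 0.759 + 1.6 = 2.36 V.

V_GS = 2.36 V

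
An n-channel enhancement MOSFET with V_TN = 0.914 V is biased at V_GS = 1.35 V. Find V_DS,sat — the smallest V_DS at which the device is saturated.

V_DS,sat = 0.436 V

The boundary between triode and saturation is V_DS = V_GS − V_TN = V_ov.
V_ov = 1.35 − 0.914 = 0.436 V.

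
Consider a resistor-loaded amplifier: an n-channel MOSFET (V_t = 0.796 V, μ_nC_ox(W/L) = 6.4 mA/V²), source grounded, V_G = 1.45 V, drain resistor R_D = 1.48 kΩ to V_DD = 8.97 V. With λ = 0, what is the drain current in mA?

V_GS = V_G = 1.45 V, so V_ov = 1.45 − 0.796 = 0.654 V.
Assume saturation: I_D = ½ k_n V_ov² = 0.5 × 6.4 × 0.654² = 1.37 mA, giving V_DS = V_DD − I_D R_D = 8.97 − 1.37 × 1.48 = 6.94 V.
V_DS = 6.94 V ≥ V_ov = 0.654 V, confirming saturation.

I_D = 1.37 mA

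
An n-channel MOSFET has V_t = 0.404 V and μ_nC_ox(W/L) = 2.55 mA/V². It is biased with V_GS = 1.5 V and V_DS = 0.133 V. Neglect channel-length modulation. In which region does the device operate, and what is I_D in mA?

Triode; I_D = 0.349 mA

V_ov = V_GS − V_t = 1.5 − 0.404 = 1.1 V.
Since V_DS = 0.133 V < V_ov = 1.1 V, the device is in the triode region.
I_D = k_n [V_ov · V_DS − ½ V_DS²] = 2.55 × [1.1 × 0.133 − 0.5 × 0.133²] = 0.349 mA.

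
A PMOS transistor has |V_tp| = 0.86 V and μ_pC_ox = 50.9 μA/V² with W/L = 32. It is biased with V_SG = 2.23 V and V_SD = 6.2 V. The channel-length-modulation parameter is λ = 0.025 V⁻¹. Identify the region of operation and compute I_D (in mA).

Saturation; I_D = 1.77 mA

k_p = μ_pC_ox · (W/L) = 1.629 mA/V².
V_ov = V_SG − |V_tp| = 2.23 − 0.86 = 1.37 V.
Since V_SD = 6.2 V ≥ V_ov = 1.37 V, the device is in saturation.
I_D = ½ k_p V_ov² (1 + λ V_SD) = 0.5 × 1.629 × 1.37² × (1 + 0.025 × 6.2) = 1.77 mA.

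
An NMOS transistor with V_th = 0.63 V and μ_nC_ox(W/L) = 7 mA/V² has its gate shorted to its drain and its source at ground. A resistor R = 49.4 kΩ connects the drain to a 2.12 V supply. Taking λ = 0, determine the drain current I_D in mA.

With gate tied to drain, V_GS = V_DS ≥ V_GS − V_th, so the device is in saturation.
KCL at the drain: ½ k_n (V_GS − V_th)² = (V_DD − V_GS)/R.
Let x = V_GS − 0.63. Then 173 x² + x − 1.49 = 0, giving x = 0.09 V (positive root), so V_GS = 0.72 V.
I_D = (V_DD − V_GS)/R = (2.12 − 0.72) / 49.4 = 0.0283 mA.

I_D = 0.0283 mA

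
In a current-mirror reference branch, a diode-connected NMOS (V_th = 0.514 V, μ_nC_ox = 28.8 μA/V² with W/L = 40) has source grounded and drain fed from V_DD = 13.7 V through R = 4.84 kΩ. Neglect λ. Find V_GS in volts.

With gate tied to drain, V_GS = V_DS ≥ V_GS − V_th, so the device is in saturation.
k_n = μ_nC_ox · (W/L) = 1.152 mA/V².
KCL at the drain: ½ k_n (V_GS − V_th)² = (V_DD − V_GS)/R.
Let x = V_GS − 0.514. Then 2.79 x² + x − 13.19 = 0, giving x = 2 V (positive root), so V_GS = 2.52 V.
I_D = (V_DD − V_GS)/R = (13.7 − 2.52) / 4.84 = 2.31 mA.

V_GS = 2.52 V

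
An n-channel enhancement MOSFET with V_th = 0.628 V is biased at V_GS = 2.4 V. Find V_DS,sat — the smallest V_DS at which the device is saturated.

The boundary between triode and saturation is V_DS = V_GS − V_th = V_ov.
V_ov = 2.4 − 0.628 = 1.77 V.

V_DS,sat = 1.77 V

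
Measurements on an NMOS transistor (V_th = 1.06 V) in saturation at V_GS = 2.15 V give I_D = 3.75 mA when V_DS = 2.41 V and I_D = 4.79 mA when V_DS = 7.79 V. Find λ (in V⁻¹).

λ = 0.0589 V⁻¹

With V_GS fixed, I_D ∝ (1 + λ V_DS) in saturation, so I_D2/I_D1 = (1 + λ V_DS2)/(1 + λ V_DS1).
4.79/3.75 = 1.277 = (1 + 7.79 λ)/(1 + 2.41 λ).
Solving: λ (I_D1 V_DS2 − I_D2 V_DS1) = I_D2 − I_D1, so λ = (4.79 − 3.75) / (3.75 × 7.79 − 4.79 × 2.41) = 1.04 / 17.7 = 0.0589 V⁻¹.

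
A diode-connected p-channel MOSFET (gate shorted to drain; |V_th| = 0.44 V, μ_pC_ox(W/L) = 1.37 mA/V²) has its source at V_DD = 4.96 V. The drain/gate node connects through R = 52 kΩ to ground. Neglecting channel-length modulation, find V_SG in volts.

With gate tied to drain, V_SG = V_SD ≥ V_SG − |V_th|, so the device is in saturation.
KCL at the drain: ½ k_p (V_SG − |V_th|)² = (V_DD − V_SG)/R.
Let x = V_SG − 0.44. Then 35.6 x² + x − 4.52 = 0, giving x = 0.342 V (positive root), so V_SG = 0.782 V.
I_D = (V_DD − V_SG)/R = (4.96 − 0.782) / 52 = 0.0803 mA.

V_SG = 0.782 V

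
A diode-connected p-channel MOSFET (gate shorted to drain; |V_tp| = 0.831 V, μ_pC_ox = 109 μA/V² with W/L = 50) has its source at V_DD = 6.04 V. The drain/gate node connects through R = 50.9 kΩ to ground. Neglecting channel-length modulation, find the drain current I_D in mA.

With gate tied to drain, V_SG = V_SD ≥ V_SG − |V_tp|, so the device is in saturation.
k_p = μ_pC_ox · (W/L) = 5.45 mA/V².
KCL at the drain: ½ k_p (V_SG − |V_tp|)² = (V_DD − V_SG)/R.
Let x = V_SG − 0.831. Then 139 x² + x − 5.209 = 0, giving x = 0.19 V (positive root), so V_SG = 1.02 V.
I_D = (V_DD − V_SG)/R = (6.04 − 1.02) / 50.9 = 0.0986 mA.

I_D = 0.0986 mA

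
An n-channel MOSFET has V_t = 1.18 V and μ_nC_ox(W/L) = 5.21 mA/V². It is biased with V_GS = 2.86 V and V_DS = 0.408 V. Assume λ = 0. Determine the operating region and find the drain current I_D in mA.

V_ov = V_GS − V_t = 2.86 − 1.18 = 1.68 V.
Since V_DS = 0.408 V < V_ov = 1.68 V, the device is in the triode region.
I_D = k_n [V_ov · V_DS − ½ V_DS²] = 5.21 × [1.68 × 0.408 − 0.5 × 0.408²] = 3.14 mA.

Triode; I_D = 3.14 mA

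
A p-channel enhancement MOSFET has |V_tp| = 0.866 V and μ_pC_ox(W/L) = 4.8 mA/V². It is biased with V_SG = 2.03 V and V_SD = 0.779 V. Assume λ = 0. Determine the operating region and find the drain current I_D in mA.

V_ov = V_SG − |V_tp| = 2.03 − 0.866 = 1.16 V.
Since V_SD = 0.779 V < V_ov = 1.16 V, the device is in the triode region.
I_D = k_p [V_ov · V_SD − ½ V_SD²] = 4.8 × [1.16 × 0.779 − 0.5 × 0.779²] = 2.9 mA.

Triode; I_D = 2.90 mA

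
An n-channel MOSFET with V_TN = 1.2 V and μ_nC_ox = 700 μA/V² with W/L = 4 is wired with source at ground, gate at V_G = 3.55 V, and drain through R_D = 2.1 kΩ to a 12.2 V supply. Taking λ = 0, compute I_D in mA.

I_D = 5.32 mA

V_GS = V_G = 3.55 V, so V_ov = 3.55 − 1.2 = 2.35 V.
k_n = μ_nC_ox · (W/L) = 2.8 mA/V².
Assume saturation: I_D = ½ k_n V_ov² = 0.5 × 2.8 × 2.35² = 7.73 mA, giving V_DS = V_DD − I_D R_D = 12.2 − 7.73 × 2.1 = -4.04 V.
But -4.04 V < V_ov = 2.35 V, so the device is actually in triode.
In triode I_D = k_n[V_ov V_DS − ½ V_DS²] and I_D = (V_DD − V_DS)/R_D. Equating: 2.94 V_DS² − 14.82 V_DS + 12.2 = 0, giving V_DS = 1.04 V (the root below V_ov).
I_D = (12.2 − 1.04) / 2.1 = 5.32 mA.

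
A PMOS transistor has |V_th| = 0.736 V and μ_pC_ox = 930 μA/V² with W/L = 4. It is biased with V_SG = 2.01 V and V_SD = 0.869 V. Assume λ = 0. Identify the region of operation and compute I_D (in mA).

Triode; I_D = 2.71 mA

k_p = μ_pC_ox · (W/L) = 3.72 mA/V².
V_ov = V_SG − |V_th| = 2.01 − 0.736 = 1.27 V.
Since V_SD = 0.869 V < V_ov = 1.27 V, the device is in the triode region.
I_D = k_p [V_ov · V_SD − ½ V_SD²] = 3.72 × [1.27 × 0.869 − 0.5 × 0.869²] = 2.71 mA.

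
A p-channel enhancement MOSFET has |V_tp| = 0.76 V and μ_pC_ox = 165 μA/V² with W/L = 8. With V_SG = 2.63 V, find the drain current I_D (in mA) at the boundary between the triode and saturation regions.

I_D = 2.31 mA

At the boundary V_SD = V_ov = V_SG − |V_tp| = 2.63 − 0.76 = 1.87 V.
k_p = μ_pC_ox · (W/L) = 1.32 mA/V².
I_D = ½ k_p V_ov² = 0.5 × 1.32 × 1.87² = 2.31 mA.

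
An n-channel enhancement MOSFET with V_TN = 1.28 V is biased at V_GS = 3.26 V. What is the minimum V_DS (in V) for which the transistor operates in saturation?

V_DS,sat = 1.98 V

The boundary between triode and saturation is V_DS = V_GS − V_TN = V_ov.
V_ov = 3.26 − 1.28 = 1.98 V.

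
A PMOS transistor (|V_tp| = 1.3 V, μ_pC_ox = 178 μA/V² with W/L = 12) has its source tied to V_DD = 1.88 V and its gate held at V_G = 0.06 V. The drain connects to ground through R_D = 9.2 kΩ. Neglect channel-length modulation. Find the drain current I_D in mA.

V_SG = V_DD − V_G = 1.88 − 0.06 = 1.82 V, so V_ov = 1.82 − 1.3 = 0.52 V.
k_p = μ_pC_ox · (W/L) = 2.136 mA/V².
Assume saturation: I_D = ½ k_p V_ov² = 0.5 × 2.136 × 0.52² = 0.289 mA, giving V_SD = V_DD − I_D R_D = 1.88 − 0.289 × 9.2 = -0.777 V.
But -0.777 V < V_ov = 0.52 V, so the device is actually in triode.
In triode I_D = k_p[V_ov V_SD − ½ V_SD²] and I_D = (V_DD − V_SD)/R_D. Equating: 9.83 V_SD² − 11.22 V_SD + 1.88 = 0, giving V_SD = 0.204 V (the root below V_ov).
I_D = (1.88 − 0.204) / 9.2 = 0.182 mA.

I_D = 0.182 mA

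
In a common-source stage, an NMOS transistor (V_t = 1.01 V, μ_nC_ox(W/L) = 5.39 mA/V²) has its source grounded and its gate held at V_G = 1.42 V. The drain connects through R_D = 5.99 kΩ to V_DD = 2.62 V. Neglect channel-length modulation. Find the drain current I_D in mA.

V_GS = V_G = 1.42 V, so V_ov = 1.42 − 1.01 = 0.41 V.
Assume saturation: I_D = ½ k_n V_ov² = 0.5 × 5.39 × 0.41² = 0.453 mA, giving V_DS = V_DD − I_D R_D = 2.62 − 0.453 × 5.99 = -0.0936 V.
But -0.0936 V < V_ov = 0.41 V, so the device is actually in triode.
In triode I_D = k_n[V_ov V_DS − ½ V_DS²] and I_D = (V_DD − V_DS)/R_D. Equating: 16.1 V_DS² − 14.24 V_DS + 2.62 = 0, giving V_DS = 0.262 V (the root below V_ov).
I_D = (2.62 − 0.262) / 5.99 = 0.394 mA.

I_D = 0.394 mA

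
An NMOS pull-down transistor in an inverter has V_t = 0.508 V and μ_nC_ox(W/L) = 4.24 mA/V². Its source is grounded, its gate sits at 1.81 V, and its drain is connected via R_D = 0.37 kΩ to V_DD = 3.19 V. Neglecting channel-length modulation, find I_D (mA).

I_D = 3.59 mA

V_GS = V_G = 1.81 V, so V_ov = 1.81 − 0.508 = 1.3 V.
Assume saturation: I_D = ½ k_n V_ov² = 0.5 × 4.24 × 1.3² = 3.59 mA, giving V_DS = V_DD − I_D R_D = 3.19 − 3.59 × 0.37 = 1.86 V.
V_DS = 1.86 V ≥ V_ov = 1.3 V, confirming saturation.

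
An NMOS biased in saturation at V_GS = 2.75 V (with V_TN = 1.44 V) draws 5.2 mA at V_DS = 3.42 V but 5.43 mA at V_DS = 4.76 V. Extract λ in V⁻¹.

With V_GS fixed, I_D ∝ (1 + λ V_DS) in saturation, so I_D2/I_D1 = (1 + λ V_DS2)/(1 + λ V_DS1).
5.43/5.2 = 1.044 = (1 + 4.76 λ)/(1 + 3.42 λ).
Solving: λ (I_D1 V_DS2 − I_D2 V_DS1) = I_D2 − I_D1, so λ = (5.43 − 5.2) / (5.2 × 4.76 − 5.43 × 3.42) = 0.23 / 6.18 = 0.0372 V⁻¹.

λ = 0.0372 V⁻¹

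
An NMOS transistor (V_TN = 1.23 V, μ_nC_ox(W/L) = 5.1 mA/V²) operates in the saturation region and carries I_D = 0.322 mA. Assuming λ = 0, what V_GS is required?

In saturation I_D = ½ k_n (V_GS − V_TN)², so V_GS − V_TN = √(2 I_D / k_n) = √(2 × 0.322 / 5.1) = 0.355 V.
V_GS = 1.23 + 0.355 = 1.59 V.

V_GS = 1.59 V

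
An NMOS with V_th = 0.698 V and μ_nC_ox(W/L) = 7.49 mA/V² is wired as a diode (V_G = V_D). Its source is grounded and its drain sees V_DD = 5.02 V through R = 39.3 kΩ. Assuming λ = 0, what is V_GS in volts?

V_GS = 0.866 V

With gate tied to drain, V_GS = V_DS ≥ V_GS − V_th, so the device is in saturation.
KCL at the drain: ½ k_n (V_GS − V_th)² = (V_DD − V_GS)/R.
Let x = V_GS − 0.698. Then 147 x² + x − 4.322 = 0, giving x = 0.168 V (positive root), so V_GS = 0.866 V.
I_D = (V_DD − V_GS)/R = (5.02 − 0.866) / 39.3 = 0.106 mA.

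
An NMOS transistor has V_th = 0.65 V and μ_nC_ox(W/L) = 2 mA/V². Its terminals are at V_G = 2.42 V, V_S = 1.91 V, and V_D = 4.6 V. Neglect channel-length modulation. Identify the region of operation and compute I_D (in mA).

Cutoff; I_D = 0 mA

V_GS = V_G − V_S = 2.42 − 1.91 = 0.51 V; V_DS = V_D − V_S = 4.6 − 1.91 = 2.69 V.
V_GS = 0.51 V < V_th = 0.65 V, so the transistor is in cutoff.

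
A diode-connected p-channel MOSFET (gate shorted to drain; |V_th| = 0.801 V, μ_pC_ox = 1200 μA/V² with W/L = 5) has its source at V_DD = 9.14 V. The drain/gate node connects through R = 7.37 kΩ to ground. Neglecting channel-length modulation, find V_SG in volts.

With gate tied to drain, V_SG = V_SD ≥ V_SG − |V_th|, so the device is in saturation.
k_p = μ_pC_ox · (W/L) = 6 mA/V².
KCL at the drain: ½ k_p (V_SG − |V_th|)² = (V_DD − V_SG)/R.
Let x = V_SG − 0.801. Then 22.1 x² + x − 8.339 = 0, giving x = 0.592 V (positive root), so V_SG = 1.39 V.
I_D = (V_DD − V_SG)/R = (9.14 − 1.39) / 7.37 = 1.05 mA.

V_SG = 1.39 V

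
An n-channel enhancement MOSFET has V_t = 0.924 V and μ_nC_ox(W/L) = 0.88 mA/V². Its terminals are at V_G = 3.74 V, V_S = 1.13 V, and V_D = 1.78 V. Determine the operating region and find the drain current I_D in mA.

V_GS = V_G − V_S = 3.74 − 1.13 = 2.61 V; V_DS = V_D − V_S = 1.78 − 1.13 = 0.65 V.
V_ov = V_GS − V_t = 2.61 − 0.924 = 1.69 V.
Since V_DS = 0.65 V < V_ov = 1.69 V, the device is in the triode region.
I_D = k_n [V_ov · V_DS − ½ V_DS²] = 0.88 × [1.69 × 0.65 − 0.5 × 0.65²] = 0.778 mA.

Triode; I_D = 0.778 mA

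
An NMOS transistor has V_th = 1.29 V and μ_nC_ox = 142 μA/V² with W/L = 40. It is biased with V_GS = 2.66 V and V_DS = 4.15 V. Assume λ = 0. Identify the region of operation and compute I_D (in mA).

k_n = μ_nC_ox · (W/L) = 5.68 mA/V².
V_ov = V_GS − V_th = 2.66 − 1.29 = 1.37 V.
Since V_DS = 4.15 V ≥ V_ov = 1.37 V, the device is in saturation.
I_D = ½ k_n V_ov² = 0.5 × 5.68 × 1.37² = 5.33 mA.

Saturation; I_D = 5.33 mA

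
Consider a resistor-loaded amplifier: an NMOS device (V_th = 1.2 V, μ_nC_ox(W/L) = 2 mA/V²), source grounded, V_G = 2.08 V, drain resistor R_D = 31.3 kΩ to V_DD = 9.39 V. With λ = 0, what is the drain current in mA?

I_D = 0.294 mA

V_GS = V_G = 2.08 V, so V_ov = 2.08 − 1.2 = 0.88 V.
Assume saturation: I_D = ½ k_n V_ov² = 0.5 × 2 × 0.88² = 0.774 mA, giving V_DS = V_DD − I_D R_D = 9.39 − 0.774 × 31.3 = -14.8 V.
But -14.8 V < V_ov = 0.88 V, so the device is actually in triode.
In triode I_D = k_n[V_ov V_DS − ½ V_DS²] and I_D = (V_DD − V_DS)/R_D. Equating: 31.3 V_DS² − 56.09 V_DS + 9.39 = 0, giving V_DS = 0.187 V (the root below V_ov).
I_D = (9.39 − 0.187) / 31.3 = 0.294 mA.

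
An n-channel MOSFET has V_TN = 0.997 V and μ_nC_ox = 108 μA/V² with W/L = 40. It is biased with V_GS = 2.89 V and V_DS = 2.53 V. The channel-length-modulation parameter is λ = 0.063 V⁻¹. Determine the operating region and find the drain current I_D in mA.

k_n = μ_nC_ox · (W/L) = 4.32 mA/V².
V_ov = V_GS − V_TN = 2.89 − 0.997 = 1.89 V.
Since V_DS = 2.53 V ≥ V_ov = 1.89 V, the device is in saturation.
I_D = ½ k_n V_ov² (1 + λ V_DS) = 0.5 × 4.32 × 1.89² × (1 + 0.063 × 2.53) = 8.97 mA.

Saturation; I_D = 8.97 mA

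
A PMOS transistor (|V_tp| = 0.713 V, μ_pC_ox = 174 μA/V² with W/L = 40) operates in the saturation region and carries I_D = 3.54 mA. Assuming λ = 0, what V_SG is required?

V_SG = 1.72 V

k_p = μ_pC_ox · (W/L) = 6.96 mA/V².
In saturation I_D = ½ k_p (V_SG − |V_tp|)², so V_SG − |V_tp| = √(2 I_D / k_p) = √(2 × 3.54 / 6.96) = 1.01 V.
V_SG = 0.713 + 1.01 = 1.72 V.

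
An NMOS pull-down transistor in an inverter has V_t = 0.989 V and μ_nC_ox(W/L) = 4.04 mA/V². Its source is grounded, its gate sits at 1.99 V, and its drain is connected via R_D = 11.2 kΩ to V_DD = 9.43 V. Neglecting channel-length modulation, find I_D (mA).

I_D = 0.821 mA

V_GS = V_G = 1.99 V, so V_ov = 1.99 − 0.989 = 1 V.
Assume saturation: I_D = ½ k_n V_ov² = 0.5 × 4.04 × 1² = 2.02 mA, giving V_DS = V_DD − I_D R_D = 9.43 − 2.02 × 11.2 = -13.2 V.
But -13.2 V < V_ov = 1 V, so the device is actually in triode.
In triode I_D = k_n[V_ov V_DS − ½ V_DS²] and I_D = (V_DD − V_DS)/R_D. Equating: 22.6 V_DS² − 46.29 V_DS + 9.43 = 0, giving V_DS = 0.229 V (the root below V_ov).
I_D = (9.43 − 0.229) / 11.2 = 0.821 mA.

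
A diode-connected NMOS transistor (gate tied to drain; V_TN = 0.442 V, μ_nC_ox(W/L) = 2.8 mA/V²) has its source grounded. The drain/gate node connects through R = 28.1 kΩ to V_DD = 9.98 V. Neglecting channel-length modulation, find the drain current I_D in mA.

With gate tied to drain, V_GS = V_DS ≥ V_GS − V_TN, so the device is in saturation.
KCL at the drain: ½ k_n (V_GS − V_TN)² = (V_DD − V_GS)/R.
Let x = V_GS − 0.442. Then 39.3 x² + x − 9.538 = 0, giving x = 0.48 V (positive root), so V_GS = 0.922 V.
I_D = (V_DD − V_GS)/R = (9.98 − 0.922) / 28.1 = 0.322 mA.

I_D = 0.322 mA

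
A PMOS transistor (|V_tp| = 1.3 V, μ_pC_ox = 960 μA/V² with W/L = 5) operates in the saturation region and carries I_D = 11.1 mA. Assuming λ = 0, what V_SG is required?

k_p = μ_pC_ox · (W/L) = 4.8 mA/V².
In saturation I_D = ½ k_p (V_SG − |V_tp|)², so V_SG − |V_tp| = √(2 I_D / k_p) = √(2 × 11.1 / 4.8) = 2.15 V.
V_SG = 1.3 + 2.15 = 3.45 V.

V_SG = 3.45 V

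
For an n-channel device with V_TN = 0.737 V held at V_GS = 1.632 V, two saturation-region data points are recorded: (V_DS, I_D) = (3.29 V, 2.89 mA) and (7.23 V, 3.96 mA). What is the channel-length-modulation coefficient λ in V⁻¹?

λ = 0.136 V⁻¹

With V_GS fixed, I_D ∝ (1 + λ V_DS) in saturation, so I_D2/I_D1 = (1 + λ V_DS2)/(1 + λ V_DS1).
3.96/2.89 = 1.37 = (1 + 7.23 λ)/(1 + 3.29 λ).
Solving: λ (I_D1 V_DS2 − I_D2 V_DS1) = I_D2 − I_D1, so λ = (3.96 − 2.89) / (2.89 × 7.23 − 3.96 × 3.29) = 1.07 / 7.87 = 0.136 V⁻¹.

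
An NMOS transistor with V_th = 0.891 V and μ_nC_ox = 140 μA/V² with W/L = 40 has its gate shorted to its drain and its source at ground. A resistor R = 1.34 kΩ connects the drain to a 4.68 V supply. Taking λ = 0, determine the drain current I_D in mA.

With gate tied to drain, V_GS = V_DS ≥ V_GS − V_th, so the device is in saturation.
k_n = μ_nC_ox · (W/L) = 5.6 mA/V².
KCL at the drain: ½ k_n (V_GS − V_th)² = (V_DD − V_GS)/R.
Let x = V_GS − 0.891. Then 3.75 x² + x − 3.789 = 0, giving x = 0.88 V (positive root), so V_GS = 1.77 V.
I_D = (V_DD − V_GS)/R = (4.68 − 1.77) / 1.34 = 2.17 mA.

I_D = 2.17 mA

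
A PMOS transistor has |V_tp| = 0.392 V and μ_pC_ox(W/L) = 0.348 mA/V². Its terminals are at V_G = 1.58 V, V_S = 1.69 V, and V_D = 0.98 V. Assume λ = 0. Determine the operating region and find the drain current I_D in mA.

Cutoff; I_D = 0 mA

V_SG = V_S − V_G = 1.69 − 1.58 = 0.11 V; V_SD = V_S − V_D = 1.69 − 0.98 = 0.71 V.
V_SG = 0.11 V < |V_tp| = 0.392 V, so the transistor is in cutoff.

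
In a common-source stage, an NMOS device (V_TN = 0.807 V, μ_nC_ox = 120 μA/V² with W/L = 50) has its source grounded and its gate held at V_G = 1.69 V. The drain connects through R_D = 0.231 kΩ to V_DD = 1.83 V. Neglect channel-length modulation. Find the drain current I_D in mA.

I_D = 2.34 mA

V_GS = V_G = 1.69 V, so V_ov = 1.69 − 0.807 = 0.883 V.
k_n = μ_nC_ox · (W/L) = 6 mA/V².
Assume saturation: I_D = ½ k_n V_ov² = 0.5 × 6 × 0.883² = 2.34 mA, giving V_DS = V_DD − I_D R_D = 1.83 − 2.34 × 0.231 = 1.29 V.
V_DS = 1.29 V ≥ V_ov = 0.883 V, confirming saturation.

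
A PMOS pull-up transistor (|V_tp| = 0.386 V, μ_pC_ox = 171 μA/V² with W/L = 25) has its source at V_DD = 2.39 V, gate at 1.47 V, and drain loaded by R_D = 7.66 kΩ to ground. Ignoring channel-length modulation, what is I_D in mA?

I_D = 0.293 mA

V_SG = V_DD − V_G = 2.39 − 1.47 = 0.92 V, so V_ov = 0.92 − 0.386 = 0.534 V.
k_p = μ_pC_ox · (W/L) = 4.275 mA/V².
Assume saturation: I_D = ½ k_p V_ov² = 0.5 × 4.275 × 0.534² = 0.61 mA, giving V_SD = V_DD − I_D R_D = 2.39 − 0.61 × 7.66 = -2.28 V.
But -2.28 V < V_ov = 0.534 V, so the device is actually in triode.
In triode I_D = k_p[V_ov V_SD − ½ V_SD²] and I_D = (V_DD − V_SD)/R_D. Equating: 16.4 V_SD² − 18.49 V_SD + 2.39 = 0, giving V_SD = 0.149 V (the root below V_ov).
I_D = (2.39 − 0.149) / 7.66 = 0.293 mA.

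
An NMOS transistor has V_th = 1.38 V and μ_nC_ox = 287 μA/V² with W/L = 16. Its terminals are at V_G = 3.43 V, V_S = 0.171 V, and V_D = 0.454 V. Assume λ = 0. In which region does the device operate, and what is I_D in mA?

V_GS = V_G − V_S = 3.43 − 0.171 = 3.26 V; V_DS = V_D − V_S = 0.454 − 0.171 = 0.283 V.
k_n = μ_nC_ox · (W/L) = 4.592 mA/V².
V_ov = V_GS − V_th = 3.26 − 1.38 = 1.88 V.
Since V_DS = 0.283 V < V_ov = 1.88 V, the device is in the triode region.
I_D = k_n [V_ov · V_DS − ½ V_DS²] = 4.592 × [1.88 × 0.283 − 0.5 × 0.283²] = 2.26 mA.

Triode; I_D = 2.26 mA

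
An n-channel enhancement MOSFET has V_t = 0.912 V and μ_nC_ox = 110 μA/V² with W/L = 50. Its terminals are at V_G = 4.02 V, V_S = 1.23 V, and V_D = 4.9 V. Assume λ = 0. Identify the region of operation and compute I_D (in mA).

V_GS = V_G − V_S = 4.02 − 1.23 = 2.79 V; V_DS = V_D − V_S = 4.9 − 1.23 = 3.67 V.
k_n = μ_nC_ox · (W/L) = 5.5 mA/V².
V_ov = V_GS − V_t = 2.79 − 0.912 = 1.88 V.
Since V_DS = 3.67 V ≥ V_ov = 1.88 V, the device is in saturation.
I_D = ½ k_n V_ov² = 0.5 × 5.5 × 1.88² = 9.7 mA.

Saturation; I_D = 9.70 mA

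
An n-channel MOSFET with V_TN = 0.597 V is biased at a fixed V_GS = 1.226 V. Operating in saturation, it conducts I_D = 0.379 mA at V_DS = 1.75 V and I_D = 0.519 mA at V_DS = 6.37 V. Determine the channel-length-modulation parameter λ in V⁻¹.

With V_GS fixed, I_D ∝ (1 + λ V_DS) in saturation, so I_D2/I_D1 = (1 + λ V_DS2)/(1 + λ V_DS1).
0.519/0.379 = 1.369 = (1 + 6.37 λ)/(1 + 1.75 λ).
Solving: λ (I_D1 V_DS2 − I_D2 V_DS1) = I_D2 − I_D1, so λ = (0.519 − 0.379) / (0.379 × 6.37 − 0.519 × 1.75) = 0.14 / 1.51 = 0.093 V⁻¹.

λ = 0.0930 V⁻¹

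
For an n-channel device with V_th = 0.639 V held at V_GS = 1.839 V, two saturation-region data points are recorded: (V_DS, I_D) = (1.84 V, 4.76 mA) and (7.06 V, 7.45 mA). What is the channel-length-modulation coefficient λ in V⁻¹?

λ = 0.135 V⁻¹

With V_GS fixed, I_D ∝ (1 + λ V_DS) in saturation, so I_D2/I_D1 = (1 + λ V_DS2)/(1 + λ V_DS1).
7.45/4.76 = 1.565 = (1 + 7.06 λ)/(1 + 1.84 λ).
Solving: λ (I_D1 V_DS2 − I_D2 V_DS1) = I_D2 − I_D1, so λ = (7.45 − 4.76) / (4.76 × 7.06 − 7.45 × 1.84) = 2.69 / 19.9 = 0.135 V⁻¹.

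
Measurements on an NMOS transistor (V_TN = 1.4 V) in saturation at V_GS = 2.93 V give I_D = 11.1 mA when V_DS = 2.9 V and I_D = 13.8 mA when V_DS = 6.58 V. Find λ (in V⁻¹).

λ = 0.0818 V⁻¹

With V_GS fixed, I_D ∝ (1 + λ V_DS) in saturation, so I_D2/I_D1 = (1 + λ V_DS2)/(1 + λ V_DS1).
13.8/11.1 = 1.243 = (1 + 6.58 λ)/(1 + 2.9 λ).
Solving: λ (I_D1 V_DS2 − I_D2 V_DS1) = I_D2 − I_D1, so λ = (13.8 − 11.1) / (11.1 × 6.58 − 13.8 × 2.9) = 2.7 / 33 = 0.0818 V⁻¹.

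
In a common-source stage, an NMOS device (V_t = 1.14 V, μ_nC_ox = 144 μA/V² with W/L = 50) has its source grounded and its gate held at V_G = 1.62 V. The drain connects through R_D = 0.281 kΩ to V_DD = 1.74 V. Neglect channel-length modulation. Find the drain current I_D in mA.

I_D = 0.829 mA

V_GS = V_G = 1.62 V, so V_ov = 1.62 − 1.14 = 0.48 V.
k_n = μ_nC_ox · (W/L) = 7.2 mA/V².
Assume saturation: I_D = ½ k_n V_ov² = 0.5 × 7.2 × 0.48² = 0.829 mA, giving V_DS = V_DD − I_D R_D = 1.74 − 0.829 × 0.281 = 1.51 V.
V_DS = 1.51 V ≥ V_ov = 0.48 V, confirming saturation.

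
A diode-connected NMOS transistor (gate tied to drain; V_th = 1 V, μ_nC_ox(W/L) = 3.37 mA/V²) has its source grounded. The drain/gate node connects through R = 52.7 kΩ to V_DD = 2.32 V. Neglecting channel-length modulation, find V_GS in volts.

V_GS = 1.12 V

With gate tied to drain, V_GS = V_DS ≥ V_GS − V_th, so the device is in saturation.
KCL at the drain: ½ k_n (V_GS − V_th)² = (V_DD − V_GS)/R.
Let x = V_GS − 1. Then 88.8 x² + x − 1.32 = 0, giving x = 0.116 V (positive root), so V_GS = 1.12 V.
I_D = (V_DD − V_GS)/R = (2.32 − 1.12) / 52.7 = 0.0228 mA.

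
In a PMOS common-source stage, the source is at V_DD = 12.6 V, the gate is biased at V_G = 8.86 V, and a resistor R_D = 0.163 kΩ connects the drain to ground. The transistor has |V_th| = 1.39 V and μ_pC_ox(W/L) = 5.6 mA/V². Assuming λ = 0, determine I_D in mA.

I_D = 15.5 mA

V_SG = V_DD − V_G = 12.6 − 8.86 = 3.74 V, so V_ov = 3.74 − 1.39 = 2.35 V.
Assume saturation: I_D = ½ k_p V_ov² = 0.5 × 5.6 × 2.35² = 15.5 mA, giving V_SD = V_DD − I_D R_D = 12.6 − 15.5 × 0.163 = 10.1 V.
V_SD = 10.1 V ≥ V_ov = 2.35 V, confirming saturation.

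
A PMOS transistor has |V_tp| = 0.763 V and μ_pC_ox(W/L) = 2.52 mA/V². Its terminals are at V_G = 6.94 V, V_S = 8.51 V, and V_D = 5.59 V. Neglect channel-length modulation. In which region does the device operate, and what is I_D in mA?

V_SG = V_S − V_G = 8.51 − 6.94 = 1.57 V; V_SD = V_S − V_D = 8.51 − 5.59 = 2.92 V.
V_ov = V_SG − |V_tp| = 1.57 − 0.763 = 0.807 V.
Since V_SD = 2.92 V ≥ V_ov = 0.807 V, the device is in saturation.
I_D = ½ k_p V_ov² = 0.5 × 2.52 × 0.807² = 0.821 mA.

Saturation; I_D = 0.821 mA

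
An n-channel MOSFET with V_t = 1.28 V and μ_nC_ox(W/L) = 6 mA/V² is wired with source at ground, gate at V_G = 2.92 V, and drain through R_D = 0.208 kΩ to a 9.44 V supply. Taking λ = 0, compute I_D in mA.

I_D = 8.07 mA

V_GS = V_G = 2.92 V, so V_ov = 2.92 − 1.28 = 1.64 V.
Assume saturation: I_D = ½ k_n V_ov² = 0.5 × 6 × 1.64² = 8.07 mA, giving V_DS = V_DD − I_D R_D = 9.44 − 8.07 × 0.208 = 7.76 V.
V_DS = 7.76 V ≥ V_ov = 1.64 V, confirming saturation.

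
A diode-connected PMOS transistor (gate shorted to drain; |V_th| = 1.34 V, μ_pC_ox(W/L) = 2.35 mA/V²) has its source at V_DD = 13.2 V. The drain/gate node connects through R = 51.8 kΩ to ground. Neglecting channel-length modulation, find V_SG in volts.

With gate tied to drain, V_SG = V_SD ≥ V_SG − |V_th|, so the device is in saturation.
KCL at the drain: ½ k_p (V_SG − |V_th|)² = (V_DD − V_SG)/R.
Let x = V_SG − 1.34. Then 60.9 x² + x − 11.86 = 0, giving x = 0.433 V (positive root), so V_SG = 1.77 V.
I_D = (V_DD − V_SG)/R = (13.2 − 1.77) / 51.8 = 0.221 mA.

V_SG = 1.77 V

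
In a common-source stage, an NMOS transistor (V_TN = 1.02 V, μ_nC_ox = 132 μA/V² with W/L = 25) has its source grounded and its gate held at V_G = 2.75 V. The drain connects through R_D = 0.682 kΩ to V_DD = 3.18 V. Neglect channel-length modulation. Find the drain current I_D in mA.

V_GS = V_G = 2.75 V, so V_ov = 2.75 − 1.02 = 1.73 V.
k_n = μ_nC_ox · (W/L) = 3.3 mA/V².
Assume saturation: I_D = ½ k_n V_ov² = 0.5 × 3.3 × 1.73² = 4.94 mA, giving V_DS = V_DD − I_D R_D = 3.18 − 4.94 × 0.682 = -0.188 V.
But -0.188 V < V_ov = 1.73 V, so the device is actually in triode.
In triode I_D = k_n[V_ov V_DS − ½ V_DS²] and I_D = (V_DD − V_DS)/R_D. Equating: 1.13 V_DS² − 4.894 V_DS + 3.18 = 0, giving V_DS = 0.795 V (the root below V_ov).
I_D = (3.18 − 0.795) / 0.682 = 3.5 mA.

I_D = 3.50 mA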